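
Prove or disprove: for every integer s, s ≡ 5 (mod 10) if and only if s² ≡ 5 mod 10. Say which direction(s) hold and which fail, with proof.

Both directions hold; the statement is true.

[⇐] Suppose s² ≡ 5 (mod 10). The only residue r in {0, …, 9} with r² ≡ 5 (mod 10) is r = 5, so s ≡ 5 (mod 10).

[⇒] Suppose s ≡ 5 (mod 10). Write s = 10j + 5. Then (10j + 5)² = 100j² + 100j + 25 = 10(10j² + 10j + 2) + 5, so s² ≡ 5 (mod 10).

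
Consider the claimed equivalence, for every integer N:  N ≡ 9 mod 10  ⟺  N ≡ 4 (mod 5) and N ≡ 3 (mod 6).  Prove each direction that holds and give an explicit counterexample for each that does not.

Converse. If N ≡ 4 (mod 5) and N ≡ 3 (mod 6), then by the Chinese remainder theorem N ≡ 9 (mod 30). Since 9 ≡ 9 (mod 10) and 10 ∣ 30, we get N ≡ 9 (mod 10).

Forward direction. This fails: N = 19 gives 19 ≡ 9 (mod 10) but 19 ≡ 1 (mod 6), so the conjunction on the right does not hold.

Only the converse holds.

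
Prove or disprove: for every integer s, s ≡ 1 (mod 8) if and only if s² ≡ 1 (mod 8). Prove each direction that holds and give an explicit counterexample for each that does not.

The forward direction holds; the converse fails.

(⇐) This fails: take s = 3. Then 3² = 9 ≡ 1 (mod 8), yet 3 ≡ 3 (mod 8), not 1.

(⇒) Suppose s ≡ 1 (mod 8). Write s = 8j + 1. Then (8j + 1)² = 64j² + 16j + 1 = 8(8j² + 2j) + 1, so s² ≡ 1 (mod 8).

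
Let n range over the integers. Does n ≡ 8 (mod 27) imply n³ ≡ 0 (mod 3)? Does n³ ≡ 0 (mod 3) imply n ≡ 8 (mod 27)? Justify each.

[⇒] This fails: take n = 8. Then 8 ≡ 8 (mod 27), but 8³ = 512 ≡ 2 (mod 3), not 0.

[⇐] This fails: take n = 0. Then 0³ = 0 ≡ 0 (mod 3), yet 0 ≡ 0 (mod 27), not 8.

Neither implication holds.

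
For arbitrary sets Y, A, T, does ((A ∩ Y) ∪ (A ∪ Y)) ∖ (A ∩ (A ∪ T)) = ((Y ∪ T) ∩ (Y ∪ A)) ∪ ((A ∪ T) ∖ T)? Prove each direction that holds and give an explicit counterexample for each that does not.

(⊇) This inclusion fails. Take Y = ∅, A = {1}, T = ∅; then 1 ∈ ((Y ∪ T) ∩ (Y ∪ A)) ∪ ((A ∪ T) ∖ T) but 1 ∉ ((A ∩ Y) ∪ (A ∪ Y)) ∖ (A ∩ (A ∪ T)).

(⊆) Let x ∈ ((A ∩ Y) ∪ (A ∪ Y)) ∖ (A ∩ (A ∪ T)). Then either x ∈ Y and x ∉ A, T; or x ∈ Y ∩ T and x ∉ A. In each case x ∈ ((Y ∪ T) ∩ (Y ∪ A)) ∪ ((A ∪ T) ∖ T), so ((A ∩ Y) ∪ (A ∪ Y)) ∖ (A ∩ (A ∪ T)) ⊆ ((Y ∪ T) ∩ (Y ∪ A)) ∪ ((A ∪ T) ∖ T).

(⊆) holds; (⊇) fails.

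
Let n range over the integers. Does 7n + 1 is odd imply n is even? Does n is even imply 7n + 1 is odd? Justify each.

(⟹) Suppose 7n + 1 is odd. Since 7 is odd, 7n and n have the same parity, so 7n + 1 ≡ n + 1 (mod 2). As 1 is odd, 7n + 1 is odd exactly when n is even. Thus n is even.

(⟸) Conversely, suppose n is even; write n = 2j. Then 7n + 1 = 7·(2j) + 1 = 2·7j + 1, which is odd.

The biconditional holds.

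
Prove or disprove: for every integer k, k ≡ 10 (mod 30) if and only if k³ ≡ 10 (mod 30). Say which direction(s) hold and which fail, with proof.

Forward direction. Suppose k ≡ 10 (mod 30). Write k = 30j + 10. Then (30j + 10)³ = 27000j³ + 27000j² + 9000j + 1000 = 30(900j³ + 900j² + 300j + 33) + 10, so k³ ≡ 10 (mod 30).

Converse. Suppose k³ ≡ 10 (mod 30). The only residue r in {0, …, 29} with r³ ≡ 10 (mod 30) is r = 10, so k ≡ 10 (mod 30).

Both implications hold.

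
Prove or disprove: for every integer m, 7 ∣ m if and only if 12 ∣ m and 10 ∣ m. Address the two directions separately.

Forward direction. This fails: take m = 7. Certainly 7 ∣ 7, but 12 ∤ 7.

Converse. This fails: take m = 60. Both 12 ∣ 60 and 10 ∣ 60, yet 60 is not a multiple of 7 (since 60 = 8·7 + 4), so 7 ∤ 60.

Neither implication holds.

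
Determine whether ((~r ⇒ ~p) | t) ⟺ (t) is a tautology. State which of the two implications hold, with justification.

Only the converse holds.

(⇒) This fails. Under r = F, p = F, t = F, the left side is true but the right side is false.

(⇐) Assume the antecedent. If r is true, (~r ⇒ ~p) | t reduces to true regardless of the other variables. If r is false, the antecedent forces (r = F, p = F, t = T) or (r = F, p = T, t = T), and (~r ⇒ ~p) | t holds there. Either way (~r ⇒ ~p) | t holds.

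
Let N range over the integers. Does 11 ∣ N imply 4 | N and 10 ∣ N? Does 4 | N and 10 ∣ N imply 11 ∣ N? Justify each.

(→) This fails: take N = 11. Certainly 11 ∣ 11, but 4 ∤ 11.

(←) This fails: take N = 20. Both 4 ∣ 20 and 10 ∣ 20, yet 20 is not a multiple of 11 (since 20 = 1·11 + 9), so 11 ∤ 20.

Neither implication holds.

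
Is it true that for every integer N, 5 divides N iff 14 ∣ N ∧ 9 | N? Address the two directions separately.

(⇒) fails and (⇐) fails.

Forward direction. This fails: take N = 5. Certainly 5 ∣ 5, but 14 ∤ 5.

Converse. This fails: take N = 126. Both 14 ∣ 126 and 9 ∣ 126, yet 126 is not a multiple of 5 (since 126 = 25·5 + 1), so 5 ∤ 126.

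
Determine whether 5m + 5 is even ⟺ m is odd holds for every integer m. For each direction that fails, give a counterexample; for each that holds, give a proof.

(⟹) Suppose 5m + 5 is even. Since 5 is odd, 5m and m have the same parity, so 5m + 5 ≡ m + 5 (mod 2). As 5 is odd, 5m + 5 is even exactly when m is odd. Thus m is odd.

(⟸) Conversely, suppose m is odd; write m = 2j + 1. Then 5m + 5 = 5·(2j + 1) + 5 = 2·5j + 10, which is even.

Both directions hold.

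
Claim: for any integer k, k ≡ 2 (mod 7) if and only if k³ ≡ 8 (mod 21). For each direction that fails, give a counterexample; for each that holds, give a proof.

Neither direction holds.

(→) This fails: take k = 9. Then 9 ≡ 2 (mod 7), but 9³ = 729 ≡ 15 (mod 21), not 8.

(←) This fails: take k = 8. Then 8³ = 512 ≡ 8 (mod 21), yet 8 ≡ 1 (mod 7), not 2.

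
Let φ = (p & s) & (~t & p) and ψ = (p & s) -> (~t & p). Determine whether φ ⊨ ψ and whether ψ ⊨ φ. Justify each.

(⟸) This fails. Under s = F, t = F, p = F, the left side is false but the right side is true.

(⟹) Assume the antecedent. If s is true, the antecedent forces (s = T, t = F, p = T), and (p & s) -> (~t & p) holds there. If s is false, the antecedent cannot hold. Either way (p & s) -> (~t & p) holds.

Only the forward direction holds.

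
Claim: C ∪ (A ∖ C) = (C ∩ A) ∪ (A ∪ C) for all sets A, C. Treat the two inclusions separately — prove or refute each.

Forward inclusion. Let x ∈ C ∪ (A ∖ C). Then either x ∈ A and x ∉ C; or x ∈ C and x ∉ A; or x ∈ A ∩ C. In each case x ∈ (C ∩ A) ∪ (A ∪ C), so C ∪ (A ∖ C) ⊆ (C ∩ A) ∪ (A ∪ C).

Reverse inclusion. Let x ∈ (C ∩ A) ∪ (A ∪ C). Then either x ∈ A and x ∉ C; or x ∈ C and x ∉ A; or x ∈ A ∩ C. In each case x ∈ C ∪ (A ∖ C), so (C ∩ A) ∪ (A ∪ C) ⊆ C ∪ (A ∖ C).

Both inclusions hold; the sets are equal.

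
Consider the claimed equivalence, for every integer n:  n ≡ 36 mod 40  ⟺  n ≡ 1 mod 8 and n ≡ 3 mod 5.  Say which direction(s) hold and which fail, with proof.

Both directions fail.

(⟹) This fails: n = 36 gives 36 ≡ 36 (mod 40) but 36 ≡ 4 (mod 8), so the conjunction on the right does not hold.

(⟸) This fails: n = 33 satisfies both congruences on the right (33 ≡ 1 mod 8 and 33 ≡ 3 mod 5) yet 33 ≡ 33 (mod 40), not 36.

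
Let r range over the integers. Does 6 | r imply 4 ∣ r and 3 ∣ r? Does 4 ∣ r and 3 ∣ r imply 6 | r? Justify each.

(←) Suppose 4 ∣ r and 3 ∣ r. Any common multiple of 4 and 3 is a multiple of their lcm; here gcd(4, 3) = 1, so lcm(4, 3) = 4·3 = 12, so 12 ∣ r. Since 6 ∣ 12, it follows that 6 ∣ r.

(→) This fails: take r = 6. Certainly 6 ∣ 6, but 4 ∤ 6.

Only the converse holds.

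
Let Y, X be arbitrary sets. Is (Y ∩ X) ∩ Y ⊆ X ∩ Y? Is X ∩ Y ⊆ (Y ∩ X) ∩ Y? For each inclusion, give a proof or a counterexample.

Both inclusions hold; the sets are equal.

(⟸) Let x ∈ X ∩ Y. Then x ∈ Y ∩ X, from which x ∈ (Y ∩ X) ∩ Y.

(⟹) Let x ∈ (Y ∩ X) ∩ Y. Then x ∈ Y ∩ X, from which x ∈ X ∩ Y.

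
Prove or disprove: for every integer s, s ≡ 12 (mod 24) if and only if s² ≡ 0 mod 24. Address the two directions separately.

Only the forward direction holds.

(⇒) Suppose s ≡ 12 (mod 24). Write s = 24j + 12. Then (24j + 12)² = 576j² + 576j + 144 = 24(24j² + 24j + 6) + 0, so s² ≡ 0 (mod 24).

(⇐) This fails: take s = 0. Then 0² = 0 ≡ 0 (mod 24), yet 0 ≡ 0 (mod 24), not 12.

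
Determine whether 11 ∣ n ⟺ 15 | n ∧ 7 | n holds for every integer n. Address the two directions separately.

Both directions fail.

(⟹) This fails: take n = 11. Certainly 11 ∣ 11, but 15 ∤ 11.

(⟸) This fails: take n = 105. Both 15 ∣ 105 and 7 ∣ 105, yet 105 is not a multiple of 11 (since 105 = 9·11 + 6), so 11 ∤ 105.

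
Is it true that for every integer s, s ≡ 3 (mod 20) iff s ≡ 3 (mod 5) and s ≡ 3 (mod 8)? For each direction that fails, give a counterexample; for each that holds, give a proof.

(⇒) This fails: s = 23 gives 23 ≡ 3 (mod 20) but 23 ≡ 7 (mod 8), so the conjunction on the right does not hold.

(⇐) Conversely, if s ≡ 3 (mod 5) and s ≡ 3 (mod 8), then by the Chinese remainder theorem s ≡ 3 (mod 40). Since 3 ≡ 3 (mod 20) and 20 ∣ 40, we get s ≡ 3 (mod 20).

Only the reverse direction holds.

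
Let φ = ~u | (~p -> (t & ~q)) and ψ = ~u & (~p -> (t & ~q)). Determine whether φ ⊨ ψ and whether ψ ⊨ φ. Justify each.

(⟹) This fails. Under p = F, q = F, t = F, u = F, the left side is true but the right side is false.

(⟸) Assume the antecedent. If p is true, ~u | (~p -> (t & ~q)) reduces to true regardless of the other variables. If p is false, the antecedent forces (p = F, q = F, t = T, u = F), and ~u | (~p -> (t & ~q)) holds there. Either way ~u | (~p -> (t & ~q)) holds.

Not equivalent: only (⇐) holds.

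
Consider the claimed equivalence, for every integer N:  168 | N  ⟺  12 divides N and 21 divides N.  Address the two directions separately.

[⇒] If 168 ∣ N, write N = 168q. Since 168 = 14·12, N = 12·(14q), so 12 ∣ N; and since 168 = 8·21, N = 21·(8q), so 21 ∣ N.

[⇐] This fails: take N = 84. Both 12 ∣ 84 and 21 ∣ 84, yet 84 is not a multiple of 168 (since 84 = 0·168 + 84), so 168 ∤ 84.

Only the forward direction holds.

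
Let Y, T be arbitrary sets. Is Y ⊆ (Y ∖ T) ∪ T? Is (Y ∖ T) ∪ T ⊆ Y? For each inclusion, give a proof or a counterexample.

(⊇) This inclusion fails. Take Y = ∅, T = {1}; then 1 ∈ (Y ∖ T) ∪ T but 1 ∉ Y.

(⊆) Let x ∈ Y. Then either x ∈ Y and x ∉ T; or x ∈ Y ∩ T. In each case x ∈ (Y ∖ T) ∪ T, so Y ⊆ (Y ∖ T) ∪ T.

Only the forward inclusion holds.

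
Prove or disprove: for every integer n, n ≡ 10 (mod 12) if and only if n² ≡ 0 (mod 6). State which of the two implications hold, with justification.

Both directions fail.

Forward direction. This fails: take n = 10. Then 10 ≡ 10 (mod 12), but 10² = 100 ≡ 4 (mod 6), not 0.

Converse. This fails: take n = 0. Then 0² = 0 ≡ 0 (mod 6), yet 0 ≡ 0 (mod 12), not 10.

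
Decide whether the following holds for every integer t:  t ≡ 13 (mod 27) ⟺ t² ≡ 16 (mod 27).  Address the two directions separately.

(⇒) fails and (⇐) fails.

Forward direction. This fails: take t = 13. Then 13 ≡ 13 (mod 27), but 13² = 169 ≡ 7 (mod 27), not 16.

Converse. This fails: take t = 4. Then 4² = 16 ≡ 16 (mod 27), yet 4 ≡ 4 (mod 27), not 13.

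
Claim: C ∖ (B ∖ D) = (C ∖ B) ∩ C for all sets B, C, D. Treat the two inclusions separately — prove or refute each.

Forward inclusion. This inclusion fails. Take B = {1}, C = {1}, D = {1}; then 1 ∈ C ∖ (B ∖ D) but 1 ∉ (C ∖ B) ∩ C.

Reverse inclusion. Let x ∈ (C ∖ B) ∩ C. Then either x ∈ C and x ∉ B, D; or x ∈ C ∩ D and x ∉ B. In each case x ∈ C ∖ (B ∖ D), so (C ∖ B) ∩ C ⊆ C ∖ (B ∖ D).

(⊆) fails; (⊇) holds.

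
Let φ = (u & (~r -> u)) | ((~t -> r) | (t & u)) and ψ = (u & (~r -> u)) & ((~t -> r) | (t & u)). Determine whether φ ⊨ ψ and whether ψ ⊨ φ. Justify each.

Only the converse holds.

(⇐) Assume the antecedent. If r is true, the consequent reduces to true regardless of the other variables. If r is false, the antecedent forces (r = F, t = T, u = T), and the consequent holds there. Either way the consequent holds.

(⇒) This fails. Under r = T, t = F, u = F, the left side is true but the right side is false.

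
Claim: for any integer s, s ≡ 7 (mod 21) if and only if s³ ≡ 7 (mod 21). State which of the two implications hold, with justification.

(→) Suppose s ≡ 7 (mod 21). Write s = 21j + 7. Then (21j + 7)³ = 9261j³ + 9261j² + 3087j + 343 = 21(441j³ + 441j² + 147j + 16) + 7, so s³ ≡ 7 (mod 21).

(←) Conversely, suppose s³ ≡ 7 (mod 21). The only residue r in {0, …, 20} with r³ ≡ 7 (mod 21) is r = 7, so s ≡ 7 (mod 21).

Both implications hold.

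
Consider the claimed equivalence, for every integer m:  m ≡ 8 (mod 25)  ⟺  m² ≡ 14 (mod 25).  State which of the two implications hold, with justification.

(←) This fails: take m = 17. Then 17² = 289 ≡ 14 (mod 25), yet 17 ≡ 17 (mod 25), not 8.

(→) Suppose m ≡ 8 (mod 25). Write m = 25j + 8. Then (25j + 8)² = 625j² + 400j + 64 = 25(25j² + 16j + 2) + 14, so m² ≡ 14 (mod 25).

Only the forward implication holds.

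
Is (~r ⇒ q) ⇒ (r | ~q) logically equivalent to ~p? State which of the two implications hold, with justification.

[⇒] This fails. Under r = F, q = F, p = T, the left side is true but the right side is false.

[⇐] This fails. Under r = F, q = T, p = F, the left side is false but the right side is true.

(⇒) fails and (⇐) fails.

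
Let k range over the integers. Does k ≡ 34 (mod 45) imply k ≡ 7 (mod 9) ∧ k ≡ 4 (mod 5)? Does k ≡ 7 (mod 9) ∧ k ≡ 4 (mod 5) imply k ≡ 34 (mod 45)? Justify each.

Both directions hold.

(←) If k ≡ 7 (mod 9) and k ≡ 4 (mod 5), then by the Chinese remainder theorem k ≡ 34 (mod 45). This is exactly k ≡ 34 (mod 45).

(→) Suppose k ≡ 34 (mod 45); write k = 45j + 34. Since 9 ∣ 45, reducing mod 9 gives k ≡ 34 ≡ 7 (mod 9); since 5 ∣ 45, reducing mod 5 gives k ≡ 34 ≡ 4 (mod 5).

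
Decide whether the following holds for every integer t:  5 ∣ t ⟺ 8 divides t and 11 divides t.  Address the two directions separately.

(→) This fails: take t = 5. Certainly 5 ∣ 5, but 8 ∤ 5.

(←) This fails: take t = 88. Both 8 ∣ 88 and 11 ∣ 88, yet 88 is not a multiple of 5 (since 88 = 17·5 + 3), so 5 ∤ 88.

Both directions fail.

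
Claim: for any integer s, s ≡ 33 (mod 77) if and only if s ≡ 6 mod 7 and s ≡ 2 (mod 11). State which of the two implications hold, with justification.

Neither implication holds.

Forward direction. This fails: s = 33 gives 33 ≡ 33 (mod 77) but 33 ≡ 5 (mod 7), so the conjunction on the right does not hold.

Converse. This fails: s = 13 satisfies both congruences on the right (13 ≡ 6 mod 7 and 13 ≡ 2 mod 11) yet 13 ≡ 13 (mod 77), not 33.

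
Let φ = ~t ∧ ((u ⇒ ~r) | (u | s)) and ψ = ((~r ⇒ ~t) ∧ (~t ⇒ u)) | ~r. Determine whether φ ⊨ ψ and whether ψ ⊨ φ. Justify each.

Forward direction. This fails. Under r = T, t = F, u = F, s = F, the left side is true but the right side is false.

Converse. This fails. Under r = F, t = T, u = F, s = F, the left side is false but the right side is true.

Neither implication holds.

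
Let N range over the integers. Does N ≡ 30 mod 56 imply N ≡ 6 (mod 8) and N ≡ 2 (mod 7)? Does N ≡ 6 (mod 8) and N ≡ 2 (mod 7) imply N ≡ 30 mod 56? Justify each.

Both directions hold.

Forward direction. Suppose N ≡ 30 (mod 56); write N = 56j + 30. Since 8 ∣ 56, reducing mod 8 gives N ≡ 30 ≡ 6 (mod 8); since 7 ∣ 56, reducing mod 7 gives N ≡ 30 ≡ 2 (mod 7).

Converse. If N ≡ 6 (mod 8) and N ≡ 2 (mod 7), then by the Chinese remainder theorem N ≡ 30 (mod 56). This is exactly N ≡ 30 (mod 56).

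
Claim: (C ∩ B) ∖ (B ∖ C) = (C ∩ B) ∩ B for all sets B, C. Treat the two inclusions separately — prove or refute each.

(⊆) Let x ∈ (C ∩ B) ∖ (B ∖ C). Then x ∈ B ∩ C, from which x ∈ (C ∩ B) ∩ B.

(⊇) Let x ∈ (C ∩ B) ∩ B. Then x ∈ B ∩ C, from which x ∈ (C ∩ B) ∖ (B ∖ C).

The two sets are equal.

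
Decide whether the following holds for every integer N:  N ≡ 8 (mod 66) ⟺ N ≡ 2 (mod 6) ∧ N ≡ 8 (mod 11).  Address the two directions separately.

Equivalent; both directions hold.

(⇒) Suppose N ≡ 8 (mod 66); write N = 66j + 8. Since 6 ∣ 66, reducing mod 6 gives N ≡ 8 ≡ 2 (mod 6); since 11 ∣ 66, reducing mod 11 gives N ≡ 8 (mod 11).

(⇐) Conversely, if N ≡ 2 (mod 6) and N ≡ 8 (mod 11), then by the Chinese remainder theorem N ≡ 8 (mod 66). This is exactly N ≡ 8 (mod 66).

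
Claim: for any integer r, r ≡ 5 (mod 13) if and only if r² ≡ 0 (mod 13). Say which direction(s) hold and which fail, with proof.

Neither implication holds.

[⇒] This fails: take r = 5. Then 5 ≡ 5 (mod 13), but 5² = 25 ≡ 12 (mod 13), not 0.

[⇐] This fails: take r = 0. Then 0² = 0 ≡ 0 (mod 13), yet 0 ≡ 0 (mod 13), not 5.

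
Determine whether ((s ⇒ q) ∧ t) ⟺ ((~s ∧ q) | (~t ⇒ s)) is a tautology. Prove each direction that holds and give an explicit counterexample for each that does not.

Only the forward direction holds.

Forward direction. Assume the antecedent. If s is true, (~s ∧ q) | (~t ⇒ s) reduces to true regardless of the other variables. If s is false, the antecedent forces (s = F, q = F, t = T) or (s = F, q = T, t = T), and (~s ∧ q) | (~t ⇒ s) holds there. Either way (~s ∧ q) | (~t ⇒ s) holds.

Converse. This fails. Under s = T, q = F, t = F, the left side is false but the right side is true.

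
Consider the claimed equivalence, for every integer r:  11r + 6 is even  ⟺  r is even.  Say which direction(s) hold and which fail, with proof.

(→) Suppose 11r + 6 is even. Since 11 is odd, 11r and r have the same parity, so 11r + 6 ≡ r + 6 (mod 2). As 6 is even, 11r + 6 is even exactly when r is even. Thus r is even.

(←) Conversely, suppose r is even; write r = 2j. Then 11r + 6 = 11·(2j) + 6 = 2·11j + 6, which is even.

Both implications hold.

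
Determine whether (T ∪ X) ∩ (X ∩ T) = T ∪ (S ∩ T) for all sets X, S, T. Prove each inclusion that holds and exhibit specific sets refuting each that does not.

Only the forward inclusion holds.

(⟸) This inclusion fails. Take X = ∅, S = ∅, T = {1}; then 1 ∈ T ∪ (S ∩ T) but 1 ∉ (T ∪ X) ∩ (X ∩ T).

(⟹) Let x ∈ (T ∪ X) ∩ (X ∩ T). Then either x ∈ X ∩ T and x ∉ S; or x ∈ X ∩ S ∩ T. In each case x ∈ T ∪ (S ∩ T), so (T ∪ X) ∩ (X ∩ T) ⊆ T ∪ (S ∩ T).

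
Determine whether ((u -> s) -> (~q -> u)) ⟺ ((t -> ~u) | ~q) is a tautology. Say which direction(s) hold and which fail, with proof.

Forward direction. This fails. Under u = T, q = T, s = F, t = T, the left side is true but the right side is false.

Converse. This fails. Under u = F, q = F, s = F, t = F, the left side is false but the right side is true.

Both directions fail.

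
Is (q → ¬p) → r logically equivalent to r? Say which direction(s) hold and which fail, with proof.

(⇒) fails; (⇐) holds.

(⇒) This fails. Under r = F, p = T, q = T, the left side is true but the right side is false.

(⇐) Assume the antecedent. If r is true, (q → ¬p) → r reduces to true regardless of the other variables. If r is false, the antecedent cannot hold. Either way (q → ¬p) → r holds.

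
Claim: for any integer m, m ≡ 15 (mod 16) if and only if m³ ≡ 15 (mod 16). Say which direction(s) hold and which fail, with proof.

Both directions hold.

(⇒) Suppose m ≡ 15 (mod 16). Write m = 16j + 15. Then (16j + 15)³ = 4096j³ + 11520j² + 10800j + 3375 = 16(256j³ + 720j² + 675j + 210) + 15, so m³ ≡ 15 (mod 16).

(⇐) Conversely, suppose m³ ≡ 15 (mod 16). The only residue r in {0, …, 15} with r³ ≡ 15 (mod 16) is r = 15, so m ≡ 15 (mod 16).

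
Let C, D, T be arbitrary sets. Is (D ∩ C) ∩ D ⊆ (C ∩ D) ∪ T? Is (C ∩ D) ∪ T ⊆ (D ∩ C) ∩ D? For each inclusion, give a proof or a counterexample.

The sets are not equal: only the forward inclusion holds.

(⟹) Let x ∈ (D ∩ C) ∩ D. Then either x ∈ C ∩ D and x ∉ T; or x ∈ C ∩ D ∩ T. In each case x ∈ (C ∩ D) ∪ T, so (D ∩ C) ∩ D ⊆ (C ∩ D) ∪ T.

(⟸) This inclusion fails. Take C = ∅, D = ∅, T = {1}; then 1 ∈ (C ∩ D) ∪ T but 1 ∉ (D ∩ C) ∩ D.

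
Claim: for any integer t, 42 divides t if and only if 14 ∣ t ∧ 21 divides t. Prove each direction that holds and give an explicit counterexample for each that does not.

Equivalent; both directions hold.

(⟹) If 42 ∣ t, write t = 42q. Since 42 = 3·14, t = 14·(3q), so 14 ∣ t; and since 42 = 2·21, t = 21·(2q), so 21 ∣ t.

(⟸) Suppose 14 ∣ t and 21 ∣ t. Any common multiple of 14 and 21 is a multiple of their lcm; here lcm(14, 21) = 14·21/gcd(14, 21) = 294/7 = 42, so 42 ∣ t.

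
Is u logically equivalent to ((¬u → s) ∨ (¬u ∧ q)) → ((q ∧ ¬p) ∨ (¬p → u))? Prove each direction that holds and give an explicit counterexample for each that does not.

(⇒) holds; (⇐) fails.

Forward direction. Assume the antecedent. If u is true, the consequent reduces to true regardless of the other variables. If u is false, the antecedent cannot hold. Either way the consequent holds.

Converse. This fails. Under q = F, s = F, p = F, u = F, the left side is false but the right side is true.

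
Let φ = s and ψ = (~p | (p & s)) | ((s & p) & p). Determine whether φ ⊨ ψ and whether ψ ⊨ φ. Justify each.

(⇒) Assume the antecedent. If s is true, (~p | (p & s)) | ((s & p) & p) reduces to true regardless of the other variables. If s is false, the antecedent cannot hold. Either way (~p | (p & s)) | ((s & p) & p) holds.

(⇐) This fails. Under s = F, p = F, the left side is false but the right side is true.

Only the forward direction holds.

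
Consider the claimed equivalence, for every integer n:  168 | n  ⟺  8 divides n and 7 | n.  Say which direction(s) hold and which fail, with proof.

(⇒) If 168 ∣ n, write n = 168q. Since 168 = 21·8, n = 8·(21q), so 8 ∣ n; and since 168 = 24·7, n = 7·(24q), so 7 ∣ n.

(⇐) This fails: take n = 56. Both 8 ∣ 56 and 7 ∣ 56, yet 56 is not a multiple of 168 (since 56 = 0·168 + 56), so 168 ∤ 56.

(⇒) holds; (⇐) fails.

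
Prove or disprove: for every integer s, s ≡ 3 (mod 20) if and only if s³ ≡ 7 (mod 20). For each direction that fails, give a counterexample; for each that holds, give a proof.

Both directions hold; the statement is true.

[⇒] Suppose s ≡ 3 (mod 20). Write s = 20j + 3. Then (20j + 3)³ = 8000j³ + 3600j² + 540j + 27 = 20(400j³ + 180j² + 27j + 1) + 7, so s³ ≡ 7 (mod 20).

[⇐] Conversely, suppose s³ ≡ 7 (mod 20). The only residue r in {0, …, 19} with r³ ≡ 7 (mod 20) is r = 3, so s ≡ 3 (mod 20).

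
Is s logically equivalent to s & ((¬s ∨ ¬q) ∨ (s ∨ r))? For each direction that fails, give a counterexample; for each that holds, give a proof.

(⇒) Assume the antecedent. If q is true, the antecedent forces (q = T, s = T, r = F) or (q = T, s = T, r = T), and s & ((¬s ∨ ¬q) ∨ (s ∨ r)) holds there. If q is false, the antecedent forces (q = F, s = T, r = F) or (q = F, s = T, r = T), and s & ((¬s ∨ ¬q) ∨ (s ∨ r)) holds there. Either way s & ((¬s ∨ ¬q) ∨ (s ∨ r)) holds.

(⇐) Assume the antecedent. If q is true, the antecedent forces (q = T, s = T, r = F) or (q = T, s = T, r = T), and s holds there. If q is false, the antecedent forces (q = F, s = T, r = F) or (q = F, s = T, r = T), and s holds there. Either way s holds.

The biconditional holds.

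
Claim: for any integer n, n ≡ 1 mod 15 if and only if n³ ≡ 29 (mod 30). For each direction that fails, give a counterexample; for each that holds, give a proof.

Forward direction. This fails: take n = 1. Then 1 ≡ 1 (mod 15), but 1³ = 1 ≡ 1 (mod 30), not 29.

Converse. This fails: take n = 29. Then 29³ = 24389 ≡ 29 (mod 30), yet 29 ≡ 14 (mod 15), not 1.

Neither implication holds.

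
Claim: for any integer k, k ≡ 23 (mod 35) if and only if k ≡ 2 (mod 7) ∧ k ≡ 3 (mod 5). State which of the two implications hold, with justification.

Forward direction. Suppose k ≡ 23 (mod 35); write k = 35j + 23. Since 7 ∣ 35, reducing mod 7 gives k ≡ 23 ≡ 2 (mod 7); since 5 ∣ 35, reducing mod 5 gives k ≡ 23 ≡ 3 (mod 5).

Converse. If k ≡ 2 (mod 7) and k ≡ 3 (mod 5), then by the Chinese remainder theorem k ≡ 23 (mod 35). This is exactly k ≡ 23 (mod 35).

The biconditional holds.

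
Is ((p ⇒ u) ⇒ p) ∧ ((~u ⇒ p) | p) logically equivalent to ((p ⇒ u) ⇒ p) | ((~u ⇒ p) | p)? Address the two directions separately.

(→) Assume the antecedent. If u is true, ((p ⇒ u) ⇒ p) | ((~u ⇒ p) | p) reduces to true regardless of the other variables. If u is false, the antecedent forces (u = F, p = T), and ((p ⇒ u) ⇒ p) | ((~u ⇒ p) | p) holds there. Either way ((p ⇒ u) ⇒ p) | ((~u ⇒ p) | p) holds.

(←) This fails. Under u = T, p = F, the left side is false but the right side is true.

Not equivalent: only (⇒) holds.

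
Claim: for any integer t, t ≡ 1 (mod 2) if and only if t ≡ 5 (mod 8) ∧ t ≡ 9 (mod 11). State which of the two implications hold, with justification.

Not equivalent: only (⇐) holds.

Forward direction. This fails: t = 1 gives 1 ≡ 1 (mod 2) but 1 ≡ 1 (mod 8), so the conjunction on the right does not hold.

Converse. If t ≡ 5 (mod 8) and t ≡ 9 (mod 11), then by the Chinese remainder theorem t ≡ 53 (mod 88). Since 53 ≡ 1 (mod 2) and 2 ∣ 88, we get t ≡ 1 (mod 2).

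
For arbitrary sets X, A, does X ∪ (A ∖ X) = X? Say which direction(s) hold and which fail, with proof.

(⊆) fails; (⊇) holds.

Forward inclusion. This inclusion fails. Take X = ∅, A = {1}; then 1 ∈ X ∪ (A ∖ X) but 1 ∉ X.

Reverse inclusion. Let x ∈ X. Then either x ∈ X and x ∉ A; or x ∈ X ∩ A. In each case x ∈ X ∪ (A ∖ X), so X ⊆ X ∪ (A ∖ X).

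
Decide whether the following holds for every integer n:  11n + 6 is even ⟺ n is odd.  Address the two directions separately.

Neither direction holds.

(→) This fails: n = 2 gives 11n + 6 = 28, which is even, but 2 is even, not odd.

(←) This also fails: n = 1 is odd, but 11n + 6 = 17 is odd, not even.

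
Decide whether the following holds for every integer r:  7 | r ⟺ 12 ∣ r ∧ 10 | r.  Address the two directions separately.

(→) This fails: take r = 7. Certainly 7 ∣ 7, but 12 ∤ 7.

(←) This fails: take r = 60. Both 12 ∣ 60 and 10 ∣ 60, yet 60 is not a multiple of 7 (since 60 = 8·7 + 4), so 7 ∤ 60.

Both directions fail.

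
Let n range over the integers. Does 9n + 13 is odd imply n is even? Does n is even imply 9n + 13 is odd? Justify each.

(⟸) Suppose n is even; write n = 2j. Then 9n + 13 = 9·(2j) + 13 = 2·9j + 13, which is odd.

(⟹) Suppose 9n + 13 is odd. Since 9 is odd, 9n and n have the same parity, so 9n + 13 ≡ n + 13 (mod 2). As 13 is odd, 9n + 13 is odd exactly when n is even. Thus n is even.

Both implications hold.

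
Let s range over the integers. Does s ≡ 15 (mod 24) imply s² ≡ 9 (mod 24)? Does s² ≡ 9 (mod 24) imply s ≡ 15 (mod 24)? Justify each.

Only the forward direction holds.

(⟸) This fails: take s = 3. Then 3² = 9 ≡ 9 (mod 24), yet 3 ≡ 3 (mod 24), not 15.

(⟹) Suppose s ≡ 15 (mod 24). Write s = 24j + 15. Then (24j + 15)² = 576j² + 720j + 225 = 24(24j² + 30j + 9) + 9, so s² ≡ 9 (mod 24).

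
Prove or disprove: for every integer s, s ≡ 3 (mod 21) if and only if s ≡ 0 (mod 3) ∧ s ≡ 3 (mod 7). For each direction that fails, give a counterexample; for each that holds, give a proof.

Forward direction. Suppose s ≡ 3 (mod 21); write s = 21j + 3. Since 3 ∣ 21, reducing mod 3 gives s ≡ 3 ≡ 0 (mod 3); since 7 ∣ 21, reducing mod 7 gives s ≡ 3 (mod 7).

Converse. If s ≡ 0 (mod 3) and s ≡ 3 (mod 7), then by the Chinese remainder theorem s ≡ 3 (mod 21). This is exactly s ≡ 3 (mod 21).

Both directions hold; the statement is true.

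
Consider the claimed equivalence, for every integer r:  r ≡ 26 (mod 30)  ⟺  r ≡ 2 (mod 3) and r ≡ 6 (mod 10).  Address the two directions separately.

Equivalent; both directions hold.

[⇒] Suppose r ≡ 26 (mod 30); write r = 30j + 26. Since 3 ∣ 30, reducing mod 3 gives r ≡ 26 ≡ 2 (mod 3); since 10 ∣ 30, reducing mod 10 gives r ≡ 26 ≡ 6 (mod 10).

[⇐] Conversely, if r ≡ 2 (mod 3) and r ≡ 6 (mod 10), then by the Chinese remainder theorem r ≡ 26 (mod 30). This is exactly r ≡ 26 (mod 30).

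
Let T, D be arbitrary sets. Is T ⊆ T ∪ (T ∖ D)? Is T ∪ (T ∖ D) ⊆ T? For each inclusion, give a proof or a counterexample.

Both inclusions hold; the sets are equal.

Forward inclusion. Let x ∈ T. Then either x ∈ T and x ∉ D; or x ∈ T ∩ D. In each case x ∈ T ∪ (T ∖ D), so T ⊆ T ∪ (T ∖ D).

Reverse inclusion. Let x ∈ T ∪ (T ∖ D). Then either x ∈ T and x ∉ D; or x ∈ T ∩ D. In each case x ∈ T, so T ∪ (T ∖ D) ⊆ T.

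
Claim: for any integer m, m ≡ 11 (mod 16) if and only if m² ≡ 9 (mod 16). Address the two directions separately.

(⟸) This fails: take m = 3. Then 3² = 9 ≡ 9 (mod 16), yet 3 ≡ 3 (mod 16), not 11.

(⟹) Suppose m ≡ 11 (mod 16). Write m = 16j + 11. Then (16j + 11)² = 256j² + 352j + 121 = 16(16j² + 22j + 7) + 9, so m² ≡ 9 (mod 16).

Not equivalent: only (⇒) holds.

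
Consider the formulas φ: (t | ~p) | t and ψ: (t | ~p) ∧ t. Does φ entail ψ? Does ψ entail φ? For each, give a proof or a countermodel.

Only the converse holds.

(→) This fails. Under t = F, p = F, the left side is true but the right side is false.

(←) Assume the antecedent. If t is true, (t | ~p) | t reduces to true regardless of the other variables. If t is false, the antecedent cannot hold. Either way (t | ~p) | t holds.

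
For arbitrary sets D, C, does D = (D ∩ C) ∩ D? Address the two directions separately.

(⊆) fails; (⊇) holds.

(⟹) This inclusion fails. Take D = {1}, C = ∅; then 1 ∈ D but 1 ∉ (D ∩ C) ∩ D.

(⟸) Let x ∈ (D ∩ C) ∩ D. Then x ∈ D ∩ C, from which x ∈ D.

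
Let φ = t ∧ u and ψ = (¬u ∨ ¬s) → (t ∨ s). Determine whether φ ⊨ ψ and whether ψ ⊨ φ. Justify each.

Not equivalent: only (⇒) holds.

[⇐] This fails. Under s = T, u = F, t = F, the left side is false but the right side is true.

[⇒] Assume the antecedent. If s is true, (¬u ∨ ¬s) → (t ∨ s) reduces to true regardless of the other variables. If s is false, the antecedent forces (s = F, u = T, t = T), and (¬u ∨ ¬s) → (t ∨ s) holds there. Either way (¬u ∨ ¬s) → (t ∨ s) holds.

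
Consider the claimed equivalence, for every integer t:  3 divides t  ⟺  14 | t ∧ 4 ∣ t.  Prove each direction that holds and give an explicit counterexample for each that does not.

(⇒) fails and (⇐) fails.

(→) This fails: take t = 3. Certainly 3 ∣ 3, but 14 ∤ 3.

(←) This fails: take t = 28. Both 14 ∣ 28 and 4 ∣ 28, yet 28 is not a multiple of 3 (since 28 = 9·3 + 1), so 3 ∤ 28.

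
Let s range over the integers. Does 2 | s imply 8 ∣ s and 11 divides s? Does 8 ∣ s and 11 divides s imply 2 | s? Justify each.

(⟸) Suppose 8 ∣ s and 11 ∣ s. Any common multiple of 8 and 11 is a multiple of their lcm; here gcd(8, 11) = 1, so lcm(8, 11) = 8·11 = 88, so 88 ∣ s. Since 2 ∣ 88, it follows that 2 ∣ s.

(⟹) This fails: take s = 2. Certainly 2 ∣ 2, but 8 ∤ 2.

(⇒) fails; (⇐) holds.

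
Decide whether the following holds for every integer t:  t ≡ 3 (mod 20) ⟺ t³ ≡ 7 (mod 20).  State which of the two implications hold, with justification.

Forward direction. Suppose t ≡ 3 (mod 20). Write t = 20j + 3. Then (20j + 3)³ = 8000j³ + 3600j² + 540j + 27 = 20(400j³ + 180j² + 27j + 1) + 7, so t³ ≡ 7 (mod 20).

Converse. Suppose t³ ≡ 7 (mod 20). The only residue r in {0, …, 19} with r³ ≡ 7 (mod 20) is r = 3, so t ≡ 3 (mod 20).

Both directions hold.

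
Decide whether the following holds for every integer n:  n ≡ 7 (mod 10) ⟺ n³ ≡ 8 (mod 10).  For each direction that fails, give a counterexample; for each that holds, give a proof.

Neither direction holds.

(⟹) This fails: take n = 7. Then 7 ≡ 7 (mod 10), but 7³ = 343 ≡ 3 (mod 10), not 8.

(⟸) This fails: take n = 2. Then 2³ = 8 ≡ 8 (mod 10), yet 2 ≡ 2 (mod 10), not 7.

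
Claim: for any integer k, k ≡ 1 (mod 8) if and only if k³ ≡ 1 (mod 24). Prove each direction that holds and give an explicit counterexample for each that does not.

The forward direction fails; the converse holds.

(⟹) This fails: take k = 9. Then 9 ≡ 1 (mod 8), but 9³ = 729 ≡ 9 (mod 24), not 1.

(⟸) Conversely, the residues r modulo 24 with r³ ≡ 1 (mod 24) are exactly {1}, and each is ≡ 1 (mod 8).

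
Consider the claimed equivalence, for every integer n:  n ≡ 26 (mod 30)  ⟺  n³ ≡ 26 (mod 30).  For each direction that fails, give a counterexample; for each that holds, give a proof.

Both directions hold; the statement is true.

(→) Suppose n ≡ 26 (mod 30). Write n = 30j + 26. Then (30j + 26)³ = 27000j³ + 70200j² + 60840j + 17576 = 30(900j³ + 2340j² + 2028j + 585) + 26, so n³ ≡ 26 (mod 30).

(←) Conversely, suppose n³ ≡ 26 (mod 30). The only residue r in {0, …, 29} with r³ ≡ 26 (mod 30) is r = 26, so n ≡ 26 (mod 30).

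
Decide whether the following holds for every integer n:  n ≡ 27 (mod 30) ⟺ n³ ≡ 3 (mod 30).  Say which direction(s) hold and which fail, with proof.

Both implications hold.

[⇒] Suppose n ≡ 27 (mod 30). Write n = 30j + 27. Then (30j + 27)³ = 27000j³ + 72900j² + 65610j + 19683 = 30(900j³ + 2430j² + 2187j + 656) + 3, so n³ ≡ 3 (mod 30).

[⇐] Conversely, suppose n³ ≡ 3 (mod 30). The only residue r in {0, …, 29} with r³ ≡ 3 (mod 30) is r = 27, so n ≡ 27 (mod 30).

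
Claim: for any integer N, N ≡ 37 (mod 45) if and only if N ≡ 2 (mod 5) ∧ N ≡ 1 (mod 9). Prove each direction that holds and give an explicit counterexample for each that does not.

(→) Suppose N ≡ 37 (mod 45); write N = 45j + 37. Since 5 ∣ 45, reducing mod 5 gives N ≡ 37 ≡ 2 (mod 5); since 9 ∣ 45, reducing mod 9 gives N ≡ 37 ≡ 1 (mod 9).

(←) Conversely, if N ≡ 2 (mod 5) and N ≡ 1 (mod 9), then by the Chinese remainder theorem N ≡ 37 (mod 45). This is exactly N ≡ 37 (mod 45).

Equivalent; both directions hold.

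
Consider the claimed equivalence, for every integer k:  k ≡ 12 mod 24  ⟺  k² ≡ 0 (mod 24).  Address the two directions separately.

[⇐] This fails: take k = 0. Then 0² = 0 ≡ 0 (mod 24), yet 0 ≡ 0 (mod 24), not 12.

[⇒] Suppose k ≡ 12 mod 24. Write k = 24j + 12. Then (24j + 12)² = 576j² + 576j + 144 = 24(24j² + 24j + 6) + 0, so k² ≡ 0 (mod 24).

Only the forward implication holds.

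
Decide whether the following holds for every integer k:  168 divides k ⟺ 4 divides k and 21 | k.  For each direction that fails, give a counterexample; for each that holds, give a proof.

(⇒) holds; (⇐) fails.

(←) This fails: take k = 84. Both 4 ∣ 84 and 21 ∣ 84, yet 84 is not a multiple of 168 (since 84 = 0·168 + 84), so 168 ∤ 84.

(→) If 168 ∣ k, write k = 168q. Since 168 = 42·4, k = 4·(42q), so 4 ∣ k; and since 168 = 8·21, k = 21·(8q), so 21 ∣ k.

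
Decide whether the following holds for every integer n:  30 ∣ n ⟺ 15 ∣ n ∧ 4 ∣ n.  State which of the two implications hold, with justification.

(⇒) fails; (⇐) holds.

Forward direction. This fails: take n = 30. Certainly 30 ∣ 30, but 4 ∤ 30.

Converse. Suppose 15 ∣ n and 4 ∣ n. Any common multiple of 15 and 4 is a multiple of their lcm; here gcd(15, 4) = 1, so lcm(15, 4) = 15·4 = 60, so 60 ∣ n. Since 30 ∣ 60, it follows that 30 ∣ n.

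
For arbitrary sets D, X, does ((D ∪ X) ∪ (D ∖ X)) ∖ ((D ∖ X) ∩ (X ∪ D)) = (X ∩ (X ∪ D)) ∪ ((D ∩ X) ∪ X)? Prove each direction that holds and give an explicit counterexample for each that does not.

(⟸) Let x ∈ (X ∩ (X ∪ D)) ∪ ((D ∩ X) ∪ X). Then either x ∈ X and x ∉ D; or x ∈ D ∩ X. In each case x ∈ ((D ∪ X) ∪ (D ∖ X)) ∖ ((D ∖ X) ∩ (X ∪ D)), so (X ∩ (X ∪ D)) ∪ ((D ∩ X) ∪ X) ⊆ ((D ∪ X) ∪ (D ∖ X)) ∖ ((D ∖ X) ∩ (X ∪ D)).

(⟹) Let x ∈ ((D ∪ X) ∪ (D ∖ X)) ∖ ((D ∖ X) ∩ (X ∪ D)). Then either x ∈ X and x ∉ D; or x ∈ D ∩ X. In each case x ∈ (X ∩ (X ∪ D)) ∪ ((D ∩ X) ∪ X), so ((D ∪ X) ∪ (D ∖ X)) ∖ ((D ∖ X) ∩ (X ∪ D)) ⊆ (X ∩ (X ∪ D)) ∪ ((D ∩ X) ∪ X).

The two sets are equal.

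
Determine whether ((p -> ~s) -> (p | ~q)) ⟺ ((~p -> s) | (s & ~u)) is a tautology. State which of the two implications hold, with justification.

Neither implication holds.

Forward direction. This fails. Under q = F, s = F, u = F, p = F, the left side is true but the right side is false.

Converse. This fails. Under q = T, s = T, u = F, p = F, the left side is false but the right side is true.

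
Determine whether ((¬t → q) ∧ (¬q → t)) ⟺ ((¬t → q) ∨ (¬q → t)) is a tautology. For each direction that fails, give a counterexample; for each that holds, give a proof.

(→) Assume the antecedent. If t is true, (¬t → q) ∨ (¬q → t) reduces to true regardless of the other variables. If t is false, the antecedent forces (t = F, q = T), and (¬t → q) ∨ (¬q → t) holds there. Either way (¬t → q) ∨ (¬q → t) holds.

(←) Assume the antecedent. If t is true, (¬t → q) ∧ (¬q → t) reduces to true regardless of the other variables. If t is false, the antecedent forces (t = F, q = T), and (¬t → q) ∧ (¬q → t) holds there. Either way (¬t → q) ∧ (¬q → t) holds.

The biconditional holds.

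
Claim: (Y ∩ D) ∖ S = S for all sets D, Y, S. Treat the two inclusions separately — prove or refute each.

Neither inclusion holds.

(⊆) This inclusion fails. Take D = {1}, Y = {1}, S = ∅; then 1 ∈ (Y ∩ D) ∖ S but 1 ∉ S.

(⊇) This inclusion fails. Take D = ∅, Y = ∅, S = {1}; then 1 ∈ S but 1 ∉ (Y ∩ D) ∖ S.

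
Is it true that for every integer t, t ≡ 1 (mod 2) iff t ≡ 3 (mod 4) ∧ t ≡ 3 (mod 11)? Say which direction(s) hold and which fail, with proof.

Only the reverse direction holds.

(⟸) If t ≡ 3 (mod 4) and t ≡ 3 (mod 11), then by the Chinese remainder theorem t ≡ 3 (mod 44). Since 3 ≡ 1 (mod 2) and 2 ∣ 44, we get t ≡ 1 (mod 2).

(⟹) This fails: t = 1 gives 1 ≡ 1 (mod 2) but 1 ≡ 1 (mod 4), so the conjunction on the right does not hold.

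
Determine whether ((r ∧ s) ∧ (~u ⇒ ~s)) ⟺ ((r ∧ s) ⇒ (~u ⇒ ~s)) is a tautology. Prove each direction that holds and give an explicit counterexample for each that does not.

The forward direction holds; the converse fails.

Forward direction. Assume the antecedent. If s is true, the antecedent forces (s = T, u = T, r = T), and (r ∧ s) ⇒ (~u ⇒ ~s) holds there. If s is false, the antecedent cannot hold. Either way (r ∧ s) ⇒ (~u ⇒ ~s) holds.

Converse. This fails. Under s = F, u = F, r = F, the left side is false but the right side is true.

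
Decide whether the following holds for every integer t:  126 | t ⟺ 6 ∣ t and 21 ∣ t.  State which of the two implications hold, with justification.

(⇒) holds; (⇐) fails.

(⇒) If 126 ∣ t, write t = 126q. Since 126 = 21·6, t = 6·(21q), so 6 ∣ t; and since 126 = 6·21, t = 21·(6q), so 21 ∣ t.

(⇐) This fails: take t = 42. Both 6 ∣ 42 and 21 ∣ 42, yet 42 is not a multiple of 126 (since 42 = 0·126 + 42), so 126 ∤ 42.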